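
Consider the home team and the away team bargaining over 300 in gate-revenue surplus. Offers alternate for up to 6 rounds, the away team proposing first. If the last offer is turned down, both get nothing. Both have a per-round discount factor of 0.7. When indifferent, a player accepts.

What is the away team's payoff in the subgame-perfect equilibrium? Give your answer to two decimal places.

Round 6 (the home team proposes): rejection yields 0 for the away team; the home team offers 0 and keeps 300.
Round 5 (the away team proposes): the home team can get 300 next round, worth 0.7 × 300 = 210 now; the away team offers that and keeps 90.
Round 4 (the home team proposes): the away team can get 90 next round, worth 0.7 × 90 = 63 now, so the home team offers 63, keeping 237.
Round 3 (the away team proposes): the home team can get 237 next round, worth 0.7 × 237 = 165.9 now. The away team offers 165.9 and keeps 300 − 165.9 = 134.1.
Round 2 (the home team proposes): the away team can get 134.1 next round, worth 0.7 × 134.1 = 93.87 now, so the home team offers 93.87, keeping 206.13.
Round 1 (the away team proposes): the home team can get 206.13 next round, worth 0.7 × 206.13 = 144.291 now; the away team offers that and keeps 155.709.

155.71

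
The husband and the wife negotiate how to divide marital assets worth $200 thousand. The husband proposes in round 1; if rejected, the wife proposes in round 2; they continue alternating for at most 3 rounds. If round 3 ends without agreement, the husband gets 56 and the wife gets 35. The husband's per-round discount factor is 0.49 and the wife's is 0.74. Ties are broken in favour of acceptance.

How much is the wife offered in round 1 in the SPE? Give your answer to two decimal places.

88.17

Round 3 (the husband proposes): the wife gets 35 if talks fail, so the husband offers 35 and keeps 165.
Round 2 (the wife proposes): the husband can get 165 next round, worth 0.49 × 165 = 80.85 now; the wife offers that and keeps 119.15.
Round 1 (the husband proposes): the wife can get 119.15 next round, worth 0.74 × 119.15 = 88.171 now, so the husband offers 88.171, keeping 111.829.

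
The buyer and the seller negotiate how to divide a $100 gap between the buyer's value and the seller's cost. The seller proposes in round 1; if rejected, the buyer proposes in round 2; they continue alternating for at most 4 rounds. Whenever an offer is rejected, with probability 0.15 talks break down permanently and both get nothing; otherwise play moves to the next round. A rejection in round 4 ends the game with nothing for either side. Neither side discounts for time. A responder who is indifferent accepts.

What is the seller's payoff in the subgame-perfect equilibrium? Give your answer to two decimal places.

25.84

Round 4 (the buyer proposes): the seller will accept anything ≥ 0, so the buyer offers 0 and keeps 100.
Round 3 (the seller proposes): rejecting gives the buyer an expected 0.85 × 100 = 85. The seller offers 85 and keeps 100 − 85 = 15.
Round 2 (the buyer proposes): rejecting gives the seller an expected 0.85 × 15 = 12.75; the buyer offers that and keeps 87.25.
Round 1 (the seller proposes): rejecting gives the buyer an expected 0.85 × 87.25 = 74.1625, so the seller offers 74.1625, keeping 25.8375.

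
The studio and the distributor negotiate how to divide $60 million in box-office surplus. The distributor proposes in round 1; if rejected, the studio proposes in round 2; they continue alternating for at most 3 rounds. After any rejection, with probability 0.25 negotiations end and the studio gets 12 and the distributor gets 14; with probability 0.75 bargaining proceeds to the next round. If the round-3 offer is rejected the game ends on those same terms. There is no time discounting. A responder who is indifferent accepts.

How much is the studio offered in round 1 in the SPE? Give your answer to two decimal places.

Round 3 (the distributor proposes): the studio gets 12 if talks fail, so the distributor offers 12 and keeps 48.
Round 2 (the studio proposes): rejecting gives the distributor an expected 0.75 × 48 + 0.25 × 14 = 39.5, so the studio offers 39.5, keeping 20.5.
Round 1 (the distributor proposes): rejecting gives the studio an expected 0.75 × 20.5 + 0.25 × 12 = 18.375. The distributor offers 18.375 and keeps 60 − 18.375 = 41.625.

18.38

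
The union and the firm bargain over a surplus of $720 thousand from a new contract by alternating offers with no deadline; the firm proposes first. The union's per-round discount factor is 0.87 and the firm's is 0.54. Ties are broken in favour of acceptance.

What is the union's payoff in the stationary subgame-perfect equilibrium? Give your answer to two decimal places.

543.46

Let x be the firm's share when the firm proposes and y be the union's share when the union proposes.
The union accepts iff offered ≥ 0.87·y, so x = 720 − 0.87y. Symmetrically y = 720 − 0.54x.
Substituting: x = 720 − 0.87(720 − 0.54x), giving x(1 − 0.54·0.87) = 720(1 − 0.87).
So x = 720 × 0.13 / 0.5302 ≈ 176.5372, and the union receives 720 − x ≈ 543.4628.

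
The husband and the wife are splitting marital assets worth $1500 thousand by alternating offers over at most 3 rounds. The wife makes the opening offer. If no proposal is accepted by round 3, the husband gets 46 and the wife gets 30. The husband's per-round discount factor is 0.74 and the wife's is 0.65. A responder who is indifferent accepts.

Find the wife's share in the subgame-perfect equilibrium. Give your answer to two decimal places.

By backward induction:
Round 3 (the wife proposes): the husband gets 46 if talks fail, so the wife offers 46 and keeps 1454.
Round 2 (the husband proposes): the wife can get 1454 next round, worth 0.65 × 1454 = 945.1 now. The husband offers 945.1 and keeps 1500 − 945.1 = 554.9.
Round 1 (the wife proposes): the husband can get 554.9 next round, worth 0.74 × 554.9 = 410.626 now; the wife offers that and keeps 1089.374.

1089.37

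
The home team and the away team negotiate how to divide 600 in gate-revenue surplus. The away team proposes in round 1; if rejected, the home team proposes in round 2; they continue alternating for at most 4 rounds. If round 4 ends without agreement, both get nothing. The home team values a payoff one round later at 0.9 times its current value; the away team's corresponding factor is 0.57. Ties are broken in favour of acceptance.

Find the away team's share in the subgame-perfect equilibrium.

Round 4 (the home team proposes): rejection yields 0 for the away team; the home team offers 0 and keeps 600.
Round 3 (the away team proposes): the home team can get 600 next round, worth 0.9 × 600 = 540 now. The away team offers 540 and keeps 600 − 540 = 60.
Round 2 (the home team proposes): the away team can get 60 next round, worth 0.57 × 60 = 34.2 now. The home team offers 34.2 and keeps 600 − 34.2 = 565.8.
Round 1 (the away team proposes): the home team can get 565.8 next round, worth 0.9 × 565.8 = 509.22 now; the away team offers that and keeps 90.78.

90.78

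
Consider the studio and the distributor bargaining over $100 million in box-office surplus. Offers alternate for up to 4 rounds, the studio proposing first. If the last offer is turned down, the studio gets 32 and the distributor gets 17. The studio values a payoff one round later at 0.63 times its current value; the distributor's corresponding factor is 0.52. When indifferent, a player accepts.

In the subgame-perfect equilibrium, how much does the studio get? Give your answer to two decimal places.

Solve by backward induction from round 4.
Round 4 (the distributor proposes): the studio gets 32 if talks fail, so the distributor offers 32 and keeps 68.
Round 3 (the studio proposes): the distributor can get 68 next round, worth 0.52 × 68 = 35.36 now, so the studio offers 35.36, keeping 64.64.
Round 2 (the distributor proposes): the studio can get 64.64 next round, worth 0.63 × 64.64 = 40.7232 now; the distributor offers that and keeps 59.2768.
Round 1 (the studio proposes): the distributor can get 59.2768 next round, worth 0.52 × 59.2768 = 30.823936 now, so the studio offers 30.823936, keeping 69.176064.

69.18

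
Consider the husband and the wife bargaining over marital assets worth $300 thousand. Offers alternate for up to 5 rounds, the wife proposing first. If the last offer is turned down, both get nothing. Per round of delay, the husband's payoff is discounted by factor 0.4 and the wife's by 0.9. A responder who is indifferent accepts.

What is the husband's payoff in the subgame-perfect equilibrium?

Round 5 (the wife proposes): rejection yields 0 for the husband; the wife offers 0 and keeps 300.
Round 4 (the husband proposes): the wife can get 300 next round, worth 0.9 × 300 = 270 now. The husband offers 270 and keeps 300 − 270 = 30.
Round 3 (the wife proposes): the husband can get 30 next round, worth 0.4 × 30 = 12 now. The wife offers 12 and keeps 300 − 12 = 288.
Round 2 (the husband proposes): the wife can get 288 next round, worth 0.9 × 288 = 259.2 now, so the husband offers 259.2, keeping 40.8.
Round 1 (the wife proposes): the husband can get 40.8 next round, worth 0.4 × 40.8 = 16.32 now. The wife offers 16.32 and keeps 300 − 16.32 = 283.68.

16.32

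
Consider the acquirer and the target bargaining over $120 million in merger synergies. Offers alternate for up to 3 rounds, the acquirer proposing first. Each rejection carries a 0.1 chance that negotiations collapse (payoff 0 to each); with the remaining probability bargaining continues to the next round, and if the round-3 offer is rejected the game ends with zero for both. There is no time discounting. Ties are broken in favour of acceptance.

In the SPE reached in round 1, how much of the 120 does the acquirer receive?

Round 3 (the acquirer proposes): rejection yields 0 for the target; the acquirer offers 0 and keeps 120.
Round 2 (the target proposes): rejecting gives the acquirer an expected 0.9 × 120 = 108; the target offers that and keeps 12.
Round 1 (the acquirer proposes): rejecting gives the target an expected 0.9 × 12 = 10.8. The acquirer offers 10.8 and keeps 120 − 10.8 = 109.2.

109.2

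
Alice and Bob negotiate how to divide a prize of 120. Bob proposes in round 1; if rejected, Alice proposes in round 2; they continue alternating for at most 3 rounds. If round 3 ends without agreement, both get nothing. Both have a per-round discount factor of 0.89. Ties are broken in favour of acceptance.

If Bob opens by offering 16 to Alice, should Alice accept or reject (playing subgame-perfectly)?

Accept

Work out Alice's continuation value if the offer is rejected.
Round 3 (Bob proposes): Alice will accept anything ≥ 0, so Bob offers 0 and keeps 120.
Round 2 (Alice proposes): Bob can get 120 next round, worth 0.89 × 120 = 106.8 now. Alice offers 106.8 and keeps 120 − 106.8 = 13.2.
So by rejecting in round 1, Alice gets 13.2 next round, worth 0.89 × 13.2 = 11.748 now.
Offer 16 ≥ 11.748, so Alice accepts.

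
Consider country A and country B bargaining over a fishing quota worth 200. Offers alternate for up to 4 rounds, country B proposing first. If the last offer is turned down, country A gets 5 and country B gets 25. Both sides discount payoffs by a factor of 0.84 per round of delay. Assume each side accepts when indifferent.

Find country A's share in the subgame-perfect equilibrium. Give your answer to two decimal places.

By backward induction:
Round 4 (country A proposes): country B gets 25 if talks fail, so country A offers 25 and keeps 175.
Round 3 (country B proposes): country A can get 175 next round, worth 0.84 × 175 = 147 now; country B offers that and keeps 53.
Round 2 (country A proposes): country B can get 53 next round, worth 0.84 × 53 = 44.52 now, so country A offers 44.52, keeping 155.48.
Round 1 (country B proposes): country A can get 155.48 next round, worth 0.84 × 155.48 = 130.6032 now; country B offers that and keeps 69.3968.

130.60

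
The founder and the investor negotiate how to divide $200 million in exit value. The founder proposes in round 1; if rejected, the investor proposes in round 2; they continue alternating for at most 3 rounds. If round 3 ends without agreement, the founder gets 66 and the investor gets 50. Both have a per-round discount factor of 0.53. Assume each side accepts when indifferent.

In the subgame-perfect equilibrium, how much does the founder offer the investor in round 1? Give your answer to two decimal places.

Round 3 (the founder proposes): the investor gets 50 if talks fail, so the founder offers 50 and keeps 150.
Round 2 (the investor proposes): the founder can get 150 next round, worth 0.53 × 150 = 79.5 now. The investor offers 79.5 and keeps 200 − 79.5 = 120.5.
Round 1 (the founder proposes): the investor can get 120.5 next round, worth 0.53 × 120.5 = 63.865 now; the founder offers that and keeps 136.135.

63.87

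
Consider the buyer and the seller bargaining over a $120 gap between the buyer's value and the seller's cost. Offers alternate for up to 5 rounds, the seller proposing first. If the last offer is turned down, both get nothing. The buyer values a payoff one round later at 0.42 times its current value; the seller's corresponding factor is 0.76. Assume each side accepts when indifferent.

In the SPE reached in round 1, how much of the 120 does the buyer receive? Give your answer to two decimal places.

Round 5 (the seller proposes): the buyer will accept anything ≥ 0, so the seller offers 0 and keeps 120.
Round 4 (the buyer proposes): the seller can get 120 next round, worth 0.76 × 120 = 91.2 now. The buyer offers 91.2 and keeps 120 − 91.2 = 28.8.
Round 3 (the seller proposes): the buyer can get 28.8 next round, worth 0.42 × 28.8 = 12.096 now. The seller offers 12.096 and keeps 120 − 12.096 = 107.904.
Round 2 (the buyer proposes): the seller can get 107.904 next round, worth 0.76 × 107.904 = 82.00704 now. The buyer offers 82.00704 and keeps 120 − 82.00704 = 37.99296.
Round 1 (the seller proposes): the buyer can get 37.99296 next round, worth 0.42 × 37.99296 = 15.9570432 now. The seller offers 15.9570432 and keeps 120 − 15.9570432 = 104.0429568.

15.96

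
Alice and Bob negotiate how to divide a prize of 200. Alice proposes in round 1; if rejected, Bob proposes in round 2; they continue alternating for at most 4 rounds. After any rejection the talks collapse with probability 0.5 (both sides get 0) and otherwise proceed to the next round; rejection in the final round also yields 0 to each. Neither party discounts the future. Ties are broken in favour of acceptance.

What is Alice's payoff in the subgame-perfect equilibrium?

Round 4 (Bob proposes): rejection yields 0 for Alice; Bob offers 0 and keeps 200.
Round 3 (Alice proposes): rejecting gives Bob an expected 0.5 × 200 = 100. Alice offers 100 and keeps 200 − 100 = 100.
Round 2 (Bob proposes): rejecting gives Alice an expected 0.5 × 100 = 50, so Bob offers 50, keeping 150.
Round 1 (Alice proposes): rejecting gives Bob an expected 0.5 × 150 = 75, so Alice offers 75, keeping 125.

125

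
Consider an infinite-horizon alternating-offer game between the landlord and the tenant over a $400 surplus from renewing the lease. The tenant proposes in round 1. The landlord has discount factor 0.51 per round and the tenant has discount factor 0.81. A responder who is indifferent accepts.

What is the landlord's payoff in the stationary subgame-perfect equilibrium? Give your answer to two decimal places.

66.04

When the tenant proposes, the landlord accepts any offer worth at least 0.51 times what the landlord would get by proposing next round; and vice versa.
This gives x = 400 − 0.51y and y = 400 − 0.81x, where x and y are each side's share when it proposes.
Hence (1 − 0.51·0.81)x = 400(1 − 0.51), i.e. 0.5869·x = 196.
x ≈ 333.9581; the landlord's share is 400 − x ≈ 66.0419.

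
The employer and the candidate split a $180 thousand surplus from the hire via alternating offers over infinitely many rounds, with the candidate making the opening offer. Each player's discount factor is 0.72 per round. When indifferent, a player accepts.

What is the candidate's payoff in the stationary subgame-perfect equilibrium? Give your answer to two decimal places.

Let x be the candidate's share when the candidate proposes and y be the employer's share when the employer proposes.
The employer accepts iff offered ≥ 0.72·y, so x = 180 − 0.72y. Symmetrically y = 180 − 0.72x.
Substituting: x = 180 − 0.72(180 − 0.72x), giving x(1 − 0.72·0.72) = 180(1 − 0.72).
So x = 180 × 0.28 / 0.4816 ≈ 104.6512, and the employer receives 180 − x ≈ 75.3488.

104.65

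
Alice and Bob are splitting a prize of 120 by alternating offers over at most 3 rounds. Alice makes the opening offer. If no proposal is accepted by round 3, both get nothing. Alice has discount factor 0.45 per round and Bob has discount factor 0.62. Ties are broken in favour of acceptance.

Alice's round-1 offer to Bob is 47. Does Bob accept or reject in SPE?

Round 3 (Alice proposes): rejection yields 0 for Bob; Alice offers 0 and keeps 120.
Round 2 (Bob proposes): Alice can get 120 next round, worth 0.45 × 120 = 54 now; Bob offers that and keeps 66.
So by rejecting in round 1, Bob gets 66 next round, worth 0.62 × 66 = 40.92 now.
Offer 47 ≥ 40.92, so Bob accepts.

Accept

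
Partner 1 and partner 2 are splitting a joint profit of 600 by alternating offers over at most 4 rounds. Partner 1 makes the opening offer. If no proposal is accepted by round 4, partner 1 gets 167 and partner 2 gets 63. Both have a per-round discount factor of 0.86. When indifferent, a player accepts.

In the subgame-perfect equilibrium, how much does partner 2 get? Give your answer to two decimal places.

By backward induction:
Round 4 (partner 2 proposes): partner 1 gets 167 if talks fail, so partner 2 offers 167 and keeps 433.
Round 3 (partner 1 proposes): partner 2 can get 433 next round, worth 0.86 × 433 = 372.38 now. Partner 1 offers 372.38 and keeps 600 − 372.38 = 227.62.
Round 2 (partner 2 proposes): partner 1 can get 227.62 next round, worth 0.86 × 227.62 = 195.7532 now. Partner 2 offers 195.7532 and keeps 600 − 195.7532 = 404.2468.
Round 1 (partner 1 proposes): partner 2 can get 404.2468 next round, worth 0.86 × 404.2468 = 347.652248 now; partner 1 offers that and keeps 252.347752.

347.65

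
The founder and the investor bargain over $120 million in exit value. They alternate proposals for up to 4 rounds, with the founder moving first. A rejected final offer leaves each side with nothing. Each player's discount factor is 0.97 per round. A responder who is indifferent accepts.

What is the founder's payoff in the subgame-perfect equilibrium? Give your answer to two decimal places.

Round 4 (the investor proposes): rejection yields 0 for the founder; the investor offers 0 and keeps 120.
Round 3 (the founder proposes): the investor can get 120 next round, worth 0.97 × 120 = 116.4 now; the founder offers that and keeps 3.6.
Round 2 (the investor proposes): the founder can get 3.6 next round, worth 0.97 × 3.6 = 3.492 now; the investor offers that and keeps 116.508.
Round 1 (the founder proposes): the investor can get 116.508 next round, worth 0.97 × 116.508 = 113.01276 now. The founder offers 113.01276 and keeps 120 − 113.01276 = 6.98724.

6.99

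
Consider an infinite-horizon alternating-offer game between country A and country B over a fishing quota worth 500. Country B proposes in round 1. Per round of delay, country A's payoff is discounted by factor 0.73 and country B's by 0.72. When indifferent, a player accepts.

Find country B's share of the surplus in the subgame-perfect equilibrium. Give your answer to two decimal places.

284.57

When country B proposes, country A accepts any offer worth at least 0.73 times what country A would get by proposing next round; and vice versa.
This gives x = 500 − 0.73y and y = 500 − 0.72x, where x and y are each side's share when it proposes.
Hence (1 − 0.73·0.72)x = 500(1 − 0.73), i.e. 0.4744·x = 135.
x ≈ 284.5700; country A's share is 500 − x ≈ 215.4300.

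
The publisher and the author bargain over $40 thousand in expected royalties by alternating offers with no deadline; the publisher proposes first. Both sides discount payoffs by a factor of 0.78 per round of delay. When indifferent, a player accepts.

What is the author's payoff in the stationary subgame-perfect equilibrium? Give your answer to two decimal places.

17.53

In a stationary SPE each proposer offers the other exactly their discounted continuation value.
If the publisher keeps x when proposing and the author keeps y when proposing, then x = 40 − 0.78y and y = 40 − 0.78x.
Solving: x = 40(1 − 0.78) / (1 − 0.78·0.78) = 8.8 / 0.3916 ≈ 22.4719.
The author gets 40 − 22.4719 ≈ 17.5281.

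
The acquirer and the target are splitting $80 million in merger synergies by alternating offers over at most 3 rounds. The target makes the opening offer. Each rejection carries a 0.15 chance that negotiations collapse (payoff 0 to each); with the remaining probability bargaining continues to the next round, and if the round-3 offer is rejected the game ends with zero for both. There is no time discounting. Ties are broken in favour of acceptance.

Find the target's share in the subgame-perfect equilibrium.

Round 3 (the target proposes): rejection yields 0 for the acquirer; the target offers 0 and keeps 80.
Round 2 (the acquirer proposes): rejecting gives the target an expected 0.85 × 80 = 68. The acquirer offers 68 and keeps 80 − 68 = 12.
Round 1 (the target proposes): rejecting gives the acquirer an expected 0.85 × 12 = 10.2; the target offers that and keeps 69.8.

69.8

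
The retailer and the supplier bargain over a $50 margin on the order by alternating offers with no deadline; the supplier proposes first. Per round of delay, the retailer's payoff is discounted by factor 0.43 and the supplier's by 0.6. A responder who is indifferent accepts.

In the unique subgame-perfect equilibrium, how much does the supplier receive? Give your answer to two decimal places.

38.41

In a stationary SPE each proposer offers the other exactly their discounted continuation value.
If the supplier keeps x when proposing and the retailer keeps y when proposing, then x = 50 − 0.43y and y = 50 − 0.6x.
Solving: x = 50(1 − 0.43) / (1 − 0.6·0.43) = 28.5 / 0.742 ≈ 38.4097.
The retailer gets 50 − 38.4097 ≈ 11.5903.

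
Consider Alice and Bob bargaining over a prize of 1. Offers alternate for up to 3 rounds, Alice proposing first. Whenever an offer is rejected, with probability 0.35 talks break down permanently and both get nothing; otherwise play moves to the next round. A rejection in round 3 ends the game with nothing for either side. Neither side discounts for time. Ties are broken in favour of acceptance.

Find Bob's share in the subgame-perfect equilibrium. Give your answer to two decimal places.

By backward induction:
Round 3 (Alice proposes): Bob will accept anything ≥ 0, so Alice offers 0 and keeps 1.
Round 2 (Bob proposes): rejecting gives Alice an expected 0.65 × 1 = 0.65; Bob offers that and keeps 0.35.
Round 1 (Alice proposes): rejecting gives Bob an expected 0.65 × 0.35 = 0.2275; Alice offers that and keeps 0.7725.

0.23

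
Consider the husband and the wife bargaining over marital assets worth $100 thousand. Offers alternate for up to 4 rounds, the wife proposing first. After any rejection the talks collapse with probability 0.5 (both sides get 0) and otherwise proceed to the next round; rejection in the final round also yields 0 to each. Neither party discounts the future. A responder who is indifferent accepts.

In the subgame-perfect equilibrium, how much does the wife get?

Round 4 (the husband proposes): the wife will accept anything ≥ 0, so the husband offers 0 and keeps 100.
Round 3 (the wife proposes): rejecting gives the husband an expected 0.5 × 100 = 50; the wife offers that and keeps 50.
Round 2 (the husband proposes): rejecting gives the wife an expected 0.5 × 50 = 25. The husband offers 25 and keeps 100 − 25 = 75.
Round 1 (the wife proposes): rejecting gives the husband an expected 0.5 × 75 = 37.5; the wife offers that and keeps 62.5.

62.5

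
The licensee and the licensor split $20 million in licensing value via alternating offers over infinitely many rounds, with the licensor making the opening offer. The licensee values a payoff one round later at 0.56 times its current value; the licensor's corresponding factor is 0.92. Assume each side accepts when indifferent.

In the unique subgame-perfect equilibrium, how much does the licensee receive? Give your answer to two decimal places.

1.85

Let x be the licensor's share when the licensor proposes and y be the licensee's share when the licensee proposes.
The licensee accepts iff offered ≥ 0.56·y, so x = 20 − 0.56y. Symmetrically y = 20 − 0.92x.
Substituting: x = 20 − 0.56(20 − 0.92x), giving x(1 − 0.92·0.56) = 20(1 − 0.56).
So x = 20 × 0.44 / 0.4848 ≈ 18.1518, and the licensee receives 20 − x ≈ 1.8482.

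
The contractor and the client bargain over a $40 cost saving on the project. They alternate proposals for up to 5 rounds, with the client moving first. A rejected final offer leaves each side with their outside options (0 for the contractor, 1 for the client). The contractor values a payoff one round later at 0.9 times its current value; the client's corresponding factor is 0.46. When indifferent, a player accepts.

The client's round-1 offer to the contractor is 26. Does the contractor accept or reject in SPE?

Round 5 (the client proposes): rejection yields 0 for the contractor; the client offers 0 and keeps 40.
Round 4 (the contractor proposes): the client can get 40 next round, worth 0.46 × 40 = 18.4 now, so the contractor offers 18.4, keeping 21.6.
Round 3 (the client proposes): the contractor can get 21.6 next round, worth 0.9 × 21.6 = 19.44 now, so the client offers 19.44, keeping 20.56.
Round 2 (the contractor proposes): the client can get 20.56 next round, worth 0.46 × 20.56 = 9.4576 now. The contractor offers 9.4576 and keeps 40 − 9.4576 = 30.5424.
So by rejecting in round 1, the contractor gets 30.5424 next round, worth 0.9 × 30.5424 = 27.48816 now.
Offer 26 < 27.48816, so the contractor rejects.

Reject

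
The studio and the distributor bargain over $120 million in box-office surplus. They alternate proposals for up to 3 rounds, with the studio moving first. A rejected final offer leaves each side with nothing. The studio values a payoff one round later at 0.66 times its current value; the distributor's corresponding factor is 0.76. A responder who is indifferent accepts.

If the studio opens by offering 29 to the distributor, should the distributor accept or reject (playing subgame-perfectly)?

Round 3 (the studio proposes): rejection yields 0 for the distributor; the studio offers 0 and keeps 120.
Round 2 (the distributor proposes): the studio can get 120 next round, worth 0.66 × 120 = 79.2 now, so the distributor offers 79.2, keeping 40.8.
So by rejecting in round 1, the distributor gets 40.8 next round, worth 0.76 × 40.8 = 31.008 now.
Offer 29 < 31.008, so the distributor rejects.

Reject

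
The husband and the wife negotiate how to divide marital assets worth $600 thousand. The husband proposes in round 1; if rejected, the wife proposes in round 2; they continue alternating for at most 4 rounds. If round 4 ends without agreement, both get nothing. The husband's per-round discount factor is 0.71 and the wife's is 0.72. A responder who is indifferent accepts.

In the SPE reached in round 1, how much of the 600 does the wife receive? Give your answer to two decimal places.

346.12

Solve by backward induction from round 4.
Round 4 (the wife proposes): the husband will accept anything ≥ 0, so the wife offers 0 and keeps 600.
Round 3 (the husband proposes): the wife can get 600 next round, worth 0.72 × 600 = 432 now; the husband offers that and keeps 168.
Round 2 (the wife proposes): the husband can get 168 next round, worth 0.71 × 168 = 119.28 now. The wife offers 119.28 and keeps 600 − 119.28 = 480.72.
Round 1 (the husband proposes): the wife can get 480.72 next round, worth 0.72 × 480.72 = 346.1184 now, so the husband offers 346.1184, keeping 253.8816.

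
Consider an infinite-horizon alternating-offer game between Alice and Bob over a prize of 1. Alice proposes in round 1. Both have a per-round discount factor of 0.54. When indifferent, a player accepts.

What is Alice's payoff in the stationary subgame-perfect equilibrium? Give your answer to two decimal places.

0.65

When Alice proposes, Bob accepts any offer worth at least 0.54 times what Bob would get by proposing next round; and vice versa.
This gives x = 1 − 0.54y and y = 1 − 0.54x, where x and y are each side's share when it proposes.
Hence (1 − 0.54·0.54)x = 1(1 − 0.54), i.e. 0.7084·x = 0.46.
x ≈ 0.6494; Bob's share is 1 − x ≈ 0.3506.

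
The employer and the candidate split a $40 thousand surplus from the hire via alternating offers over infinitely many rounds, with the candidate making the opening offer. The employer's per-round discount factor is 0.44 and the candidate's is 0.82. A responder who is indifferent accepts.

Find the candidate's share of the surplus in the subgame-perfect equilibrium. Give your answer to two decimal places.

When the candidate proposes, the employer accepts any offer worth at least 0.44 times what the employer would get by proposing next round; and vice versa.
This gives x = 40 − 0.44y and y = 40 − 0.82x, where x and y are each side's share when it proposes.
Hence (1 − 0.44·0.82)x = 40(1 − 0.44), i.e. 0.6392·x = 22.4.
x ≈ 35.0438; the employer's share is 40 − x ≈ 4.9562.

35.04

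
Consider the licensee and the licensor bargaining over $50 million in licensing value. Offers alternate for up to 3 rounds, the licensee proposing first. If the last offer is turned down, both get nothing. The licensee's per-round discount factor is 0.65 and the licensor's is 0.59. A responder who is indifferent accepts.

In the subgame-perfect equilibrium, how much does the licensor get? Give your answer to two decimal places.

10.33

Round 3 (the licensee proposes): the licensor will accept anything ≥ 0, so the licensee offers 0 and keeps 50.
Round 2 (the licensor proposes): the licensee can get 50 next round, worth 0.65 × 50 = 32.5 now. The licensor offers 32.5 and keeps 50 − 32.5 = 17.5.
Round 1 (the licensee proposes): the licensor can get 17.5 next round, worth 0.59 × 17.5 = 10.325 now; the licensee offers that and keeps 39.675.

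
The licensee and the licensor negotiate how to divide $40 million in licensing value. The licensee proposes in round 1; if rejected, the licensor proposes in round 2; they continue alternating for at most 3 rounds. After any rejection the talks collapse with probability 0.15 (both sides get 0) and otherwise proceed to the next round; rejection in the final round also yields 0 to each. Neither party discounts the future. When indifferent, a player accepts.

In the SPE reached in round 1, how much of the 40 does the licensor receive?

5.1

Round 3 (the licensee proposes): rejection yields 0 for the licensor; the licensee offers 0 and keeps 40.
Round 2 (the licensor proposes): rejecting gives the licensee an expected 0.85 × 40 = 34. The licensor offers 34 and keeps 40 − 34 = 6.
Round 1 (the licensee proposes): rejecting gives the licensor an expected 0.85 × 6 = 5.1, so the licensee offers 5.1, keeping 34.9.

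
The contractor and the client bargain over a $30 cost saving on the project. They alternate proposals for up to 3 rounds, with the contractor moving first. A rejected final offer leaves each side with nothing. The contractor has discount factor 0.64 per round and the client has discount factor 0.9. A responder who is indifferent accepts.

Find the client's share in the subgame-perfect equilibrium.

9.72

By backward induction:
Round 3 (the contractor proposes): rejection yields 0 for the client; the contractor offers 0 and keeps 30.
Round 2 (the client proposes): the contractor can get 30 next round, worth 0.64 × 30 = 19.2 now. The client offers 19.2 and keeps 30 − 19.2 = 10.8.
Round 1 (the contractor proposes): the client can get 10.8 next round, worth 0.9 × 10.8 = 9.72 now, so the contractor offers 9.72, keeping 20.28.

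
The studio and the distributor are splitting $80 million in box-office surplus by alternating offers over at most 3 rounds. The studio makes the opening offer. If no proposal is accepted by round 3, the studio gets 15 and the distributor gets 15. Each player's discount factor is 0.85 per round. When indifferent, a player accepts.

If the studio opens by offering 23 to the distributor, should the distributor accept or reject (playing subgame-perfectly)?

Round 3 (the studio proposes): the distributor gets 15 if talks fail, so the studio offers 15 and keeps 65.
Round 2 (the distributor proposes): the studio can get 65 next round, worth 0.85 × 65 = 55.25 now, so the distributor offers 55.25, keeping 24.75.
So by rejecting in round 1, the distributor gets 24.75 next round, worth 0.85 × 24.75 = 21.0375 now.
Offer 23 ≥ 21.0375, so the distributor accepts.

Accept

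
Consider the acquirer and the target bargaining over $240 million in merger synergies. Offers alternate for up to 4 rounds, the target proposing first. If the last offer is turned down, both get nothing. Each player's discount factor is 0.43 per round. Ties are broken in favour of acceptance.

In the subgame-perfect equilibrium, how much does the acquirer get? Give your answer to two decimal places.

Round 4 (the acquirer proposes): rejection yields 0 for the target; the acquirer offers 0 and keeps 240.
Round 3 (the target proposes): the acquirer can get 240 next round, worth 0.43 × 240 = 103.2 now; the target offers that and keeps 136.8.
Round 2 (the acquirer proposes): the target can get 136.8 next round, worth 0.43 × 136.8 = 58.824 now; the acquirer offers that and keeps 181.176.
Round 1 (the target proposes): the acquirer can get 181.176 next round, worth 0.43 × 181.176 = 77.90568 now, so the target offers 77.90568, keeping 162.09432.

77.91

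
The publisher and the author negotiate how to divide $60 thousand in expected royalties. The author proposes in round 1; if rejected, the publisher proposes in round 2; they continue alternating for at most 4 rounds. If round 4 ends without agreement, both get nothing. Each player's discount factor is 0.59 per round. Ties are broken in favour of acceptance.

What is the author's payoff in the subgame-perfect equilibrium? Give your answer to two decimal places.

Round 4 (the publisher proposes): rejection yields 0 for the author; the publisher offers 0 and keeps 60.
Round 3 (the author proposes): the publisher can get 60 next round, worth 0.59 × 60 = 35.4 now; the author offers that and keeps 24.6.
Round 2 (the publisher proposes): the author can get 24.6 next round, worth 0.59 × 24.6 = 14.514 now. The publisher offers 14.514 and keeps 60 − 14.514 = 45.486.
Round 1 (the author proposes): the publisher can get 45.486 next round, worth 0.59 × 45.486 = 26.83674 now; the author offers that and keeps 33.16326.

33.16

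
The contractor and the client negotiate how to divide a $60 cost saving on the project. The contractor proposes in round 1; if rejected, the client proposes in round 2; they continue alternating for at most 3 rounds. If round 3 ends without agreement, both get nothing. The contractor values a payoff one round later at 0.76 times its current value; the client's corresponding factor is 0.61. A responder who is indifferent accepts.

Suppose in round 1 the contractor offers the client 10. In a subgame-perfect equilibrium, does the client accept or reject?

Round 3 (the contractor proposes): the client will accept anything ≥ 0, so the contractor offers 0 and keeps 60.
Round 2 (the client proposes): the contractor can get 60 next round, worth 0.76 × 60 = 45.6 now. The client offers 45.6 and keeps 60 − 45.6 = 14.4.
So by rejecting in round 1, the client gets 14.4 next round, worth 0.61 × 14.4 = 8.784 now.
Offer 10 ≥ 8.784, so the client accepts.

Accept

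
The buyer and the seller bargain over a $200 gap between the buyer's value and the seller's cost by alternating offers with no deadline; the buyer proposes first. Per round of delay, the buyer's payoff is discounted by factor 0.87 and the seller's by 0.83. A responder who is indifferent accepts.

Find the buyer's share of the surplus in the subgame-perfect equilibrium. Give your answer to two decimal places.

In a stationary SPE each proposer offers the other exactly their discounted continuation value.
If the buyer keeps x when proposing and the seller keeps y when proposing, then x = 200 − 0.83y and y = 200 − 0.87x.
Solving: x = 200(1 − 0.83) / (1 − 0.87·0.83) = 34 / 0.2779 ≈ 122.3462.
The seller gets 200 − 122.3462 ≈ 77.6538.

122.35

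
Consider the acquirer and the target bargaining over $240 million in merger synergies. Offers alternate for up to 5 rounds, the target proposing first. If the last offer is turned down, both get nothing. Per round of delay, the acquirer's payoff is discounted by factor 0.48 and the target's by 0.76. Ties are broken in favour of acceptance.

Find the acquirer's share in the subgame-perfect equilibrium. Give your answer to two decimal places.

37.73

Round 5 (the target proposes): rejection yields 0 for the acquirer; the target offers 0 and keeps 240.
Round 4 (the acquirer proposes): the target can get 240 next round, worth 0.76 × 240 = 182.4 now, so the acquirer offers 182.4, keeping 57.6.
Round 3 (the target proposes): the acquirer can get 57.6 next round, worth 0.48 × 57.6 = 27.648 now; the target offers that and keeps 212.352.
Round 2 (the acquirer proposes): the target can get 212.352 next round, worth 0.76 × 212.352 = 161.38752 now, so the acquirer offers 161.38752, keeping 78.61248.
Round 1 (the target proposes): the acquirer can get 78.61248 next round, worth 0.48 × 78.61248 = 37.7339904 now, so the target offers 37.7339904, keeping 202.2660096.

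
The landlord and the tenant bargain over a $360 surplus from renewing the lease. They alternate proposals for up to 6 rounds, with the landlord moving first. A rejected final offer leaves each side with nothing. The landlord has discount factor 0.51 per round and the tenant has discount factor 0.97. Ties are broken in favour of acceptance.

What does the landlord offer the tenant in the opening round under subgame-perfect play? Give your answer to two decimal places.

Round 6 (the tenant proposes): the landlord will accept anything ≥ 0, so the tenant offers 0 and keeps 360.
Round 5 (the landlord proposes): the tenant can get 360 next round, worth 0.97 × 360 = 349.2 now. The landlord offers 349.2 and keeps 360 − 349.2 = 10.8.
Round 4 (the tenant proposes): the landlord can get 10.8 next round, worth 0.51 × 10.8 = 5.508 now, so the tenant offers 5.508, keeping 354.492.
Round 3 (the landlord proposes): the tenant can get 354.492 next round, worth 0.97 × 354.492 = 343.85724 now, so the landlord offers 343.85724, keeping 16.14276.
Round 2 (the tenant proposes): the landlord can get 16.14276 next round, worth 0.51 × 16.14276 = 8.2328076 now, so the tenant offers 8.2328076, keeping 351.7671924.
Round 1 (the landlord proposes): the tenant can get 351.7671924 next round, worth 0.97 × 351.7671924 = 341.214176628 now. The landlord offers 341.214176628 and keeps 360 − 341.214176628 = 18.785823372.

341.21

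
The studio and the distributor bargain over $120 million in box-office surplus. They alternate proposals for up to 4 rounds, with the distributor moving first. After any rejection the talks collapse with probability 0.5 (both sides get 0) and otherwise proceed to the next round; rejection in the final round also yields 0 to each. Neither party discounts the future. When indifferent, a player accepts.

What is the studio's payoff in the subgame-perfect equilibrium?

Round 4 (the studio proposes): the distributor will accept anything ≥ 0, so the studio offers 0 and keeps 120.
Round 3 (the distributor proposes): rejecting gives the studio an expected 0.5 × 120 = 60; the distributor offers that and keeps 60.
Round 2 (the studio proposes): rejecting gives the distributor an expected 0.5 × 60 = 30, so the studio offers 30, keeping 90.
Round 1 (the distributor proposes): rejecting gives the studio an expected 0.5 × 90 = 45, so the distributor offers 45, keeping 75.

45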